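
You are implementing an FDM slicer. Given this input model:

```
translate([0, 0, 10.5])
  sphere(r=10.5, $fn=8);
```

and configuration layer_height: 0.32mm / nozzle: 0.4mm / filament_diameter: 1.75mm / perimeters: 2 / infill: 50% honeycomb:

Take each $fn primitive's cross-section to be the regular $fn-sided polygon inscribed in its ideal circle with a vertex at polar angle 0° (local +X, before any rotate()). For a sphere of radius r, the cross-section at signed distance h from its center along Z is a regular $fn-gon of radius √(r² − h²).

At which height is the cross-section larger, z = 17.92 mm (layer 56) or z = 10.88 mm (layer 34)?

layer 34 (z = 10.88 mm)

Layer 56 (z = 17.92): the r=10.5 sphere contributes a regular 8-gon of circumradius √(10.5²−7.42²) = 7.429 (area = (8/2)·7.429²·sin(360°/8) = 156.11 mm²). So its area = 156.11 mm². Layer 34 (z = 10.88): the sphere: section is a regular 8-gon, circumradius = √(r²−h²) = √(10.5²−0.38²) = 10.493 (area = (8/2)·10.493²·sin(360°/8) = 311.43 mm²). So its area = 311.43 mm². Layer 34 is larger (311.43 vs 156.11 mm²).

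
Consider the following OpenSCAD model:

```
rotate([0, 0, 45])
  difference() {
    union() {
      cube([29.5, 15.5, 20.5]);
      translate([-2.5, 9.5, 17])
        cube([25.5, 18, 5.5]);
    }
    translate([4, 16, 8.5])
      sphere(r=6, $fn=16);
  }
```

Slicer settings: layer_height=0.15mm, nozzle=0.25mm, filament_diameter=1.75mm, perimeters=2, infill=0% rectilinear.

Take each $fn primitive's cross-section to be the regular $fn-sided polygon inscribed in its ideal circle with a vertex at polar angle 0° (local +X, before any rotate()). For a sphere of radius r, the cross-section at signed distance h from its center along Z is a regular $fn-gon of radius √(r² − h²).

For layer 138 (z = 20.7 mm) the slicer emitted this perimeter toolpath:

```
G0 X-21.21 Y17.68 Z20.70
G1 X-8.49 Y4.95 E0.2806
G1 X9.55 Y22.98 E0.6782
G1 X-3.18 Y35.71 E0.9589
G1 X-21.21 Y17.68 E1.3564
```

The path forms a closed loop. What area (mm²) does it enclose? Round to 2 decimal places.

459.02 mm²

Apply the shoelace formula to the sequence of (X, Y) vertices; enclosed area = 459.02 mm².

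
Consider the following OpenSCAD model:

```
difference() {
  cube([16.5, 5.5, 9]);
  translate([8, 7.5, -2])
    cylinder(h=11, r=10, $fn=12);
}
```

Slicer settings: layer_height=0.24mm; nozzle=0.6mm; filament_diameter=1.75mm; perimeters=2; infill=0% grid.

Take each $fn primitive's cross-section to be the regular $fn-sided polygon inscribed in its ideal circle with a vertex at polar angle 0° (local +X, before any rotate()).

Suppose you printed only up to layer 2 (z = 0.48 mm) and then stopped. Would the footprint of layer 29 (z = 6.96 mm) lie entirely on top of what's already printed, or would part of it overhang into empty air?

entirely on top

Compare the two slices. At z = 0.48: the cube is present — its section is the full 16.5×5.5 rectangle (area 90.75 mm²); the r=10 cylinder at (8, 7.5) contributes a regular 12-gon of circumradius 10 (area = (12/2)·10.000²·sin(360°/12) = 300.00 mm²); Taking the first minus the rest: starting from the 16.5×5.5 cube (90.75 mm²), the r=10 cylinder at (8, 7.5) partially overlaps it — only the 86.32 mm² overlap (of its 300.00 mm²) is removed, clipping the outline — area = 4.43 mm². At z = 6.96: the 16.5×5.5 cube contributes its full rectangle (area 90.75 mm²); the cylinder at (8, 7.5): section is a regular 12-gon, circumradius r=10 (area = (12/2)·10.000²·sin(360°/12) = 300.00 mm²); After the difference (first − rest): starting from the 16.5×5.5 cube (90.75 mm²), the r=10 cylinder at (8, 7.5) partially overlaps it — only the 86.32 mm² overlap (of its 300.00 mm²) is removed, clipping the outline — area = 4.43 mm². Checking containment: the cross-section at z = 6.96 is a subset of the cross-section at z = 0.48.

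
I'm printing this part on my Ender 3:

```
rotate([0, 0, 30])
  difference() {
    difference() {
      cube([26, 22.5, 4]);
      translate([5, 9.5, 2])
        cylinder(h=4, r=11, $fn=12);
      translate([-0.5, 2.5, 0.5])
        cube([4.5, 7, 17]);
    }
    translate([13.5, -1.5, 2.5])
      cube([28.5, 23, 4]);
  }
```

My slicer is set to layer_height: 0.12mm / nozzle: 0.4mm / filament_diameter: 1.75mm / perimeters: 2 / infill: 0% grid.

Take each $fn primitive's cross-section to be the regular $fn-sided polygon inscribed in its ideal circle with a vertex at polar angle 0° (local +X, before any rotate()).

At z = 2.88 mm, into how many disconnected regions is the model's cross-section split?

At z = 2.88 mm: the cube (footprint 26×22.5) is included at this height; the r=11 cylinder at (5, 9.5) gives a regular 12-gon of circumradius 11 (constant along its height); the cube at (-0.5, 2.5) (footprint 4.5×7) is included at this height; After the difference (first − rest): starting from the 26×22.5 cube, the r=11 cylinder at (5, 9.5) partially overlaps it — only the 276.45 mm² overlap (of its 363.00 mm²) is removed, clipping the outline; the 4.5×7 cube at (-0.5, 2.5) misses the remaining region (no effect) — 1 connected region; the cube at (13.5, -1.5) (footprint 28.5×23) is included at this height; After the difference (first − rest): starting from the result so far, the 28.5×23 cube at (13.5, -1.5) partially overlaps it — only the 248.30 mm² overlap (of its 655.50 mm²) is removed, clipping the outline — 2 connected regions; (whole slice rotated 30° about Z — lengths, areas and connectivity unchanged). The result has 2 disconnected regions.

2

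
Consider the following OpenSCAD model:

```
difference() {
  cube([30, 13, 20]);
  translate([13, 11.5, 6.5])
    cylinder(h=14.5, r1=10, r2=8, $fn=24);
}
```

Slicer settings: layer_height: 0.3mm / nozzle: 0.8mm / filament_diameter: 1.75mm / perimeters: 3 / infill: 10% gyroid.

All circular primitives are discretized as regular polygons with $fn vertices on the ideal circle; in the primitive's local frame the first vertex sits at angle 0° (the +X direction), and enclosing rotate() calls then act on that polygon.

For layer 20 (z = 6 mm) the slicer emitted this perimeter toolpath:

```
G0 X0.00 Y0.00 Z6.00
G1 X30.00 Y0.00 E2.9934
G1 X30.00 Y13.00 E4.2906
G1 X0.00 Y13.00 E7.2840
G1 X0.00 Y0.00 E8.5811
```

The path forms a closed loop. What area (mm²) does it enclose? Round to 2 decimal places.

Apply the shoelace formula to the sequence of (X, Y) vertices; enclosed area = 390.00 mm².

390.00 mm²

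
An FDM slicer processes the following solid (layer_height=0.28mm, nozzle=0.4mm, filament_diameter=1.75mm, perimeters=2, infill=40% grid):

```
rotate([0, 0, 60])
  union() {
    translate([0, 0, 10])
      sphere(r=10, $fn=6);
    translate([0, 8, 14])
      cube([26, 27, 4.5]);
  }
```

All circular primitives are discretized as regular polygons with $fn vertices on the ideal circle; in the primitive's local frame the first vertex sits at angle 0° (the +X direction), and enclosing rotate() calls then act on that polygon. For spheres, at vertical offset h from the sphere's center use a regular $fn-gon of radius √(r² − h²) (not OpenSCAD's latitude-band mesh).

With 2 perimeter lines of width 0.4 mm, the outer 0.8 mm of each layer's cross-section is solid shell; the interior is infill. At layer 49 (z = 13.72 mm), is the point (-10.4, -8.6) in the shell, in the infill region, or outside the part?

At z = 13.72 mm: the sphere: section is a regular 6-gon, circumradius = √(r²−h²) = √(10²−3.72²) = 9.282; the cube at (0, 8) does not reach this height (z outside [14, 18.5]); Merging all regions: only the r=10 sphere is present, so the union is just that shape — 1 connected region; (whole slice rotated 60° about Z — lengths, areas and connectivity unchanged). Overall, the cross-section is a single solid region. Undo the 60° rotation: the query point maps to (-12.648, 4.707) in the un-rotated model frame. The nearest boundary edge runs (-4.64, 8.04)→(-9.28, 0.00); distance from the point to it = 5.27 mm. The point is not inside any of the regions above, so it lies outside the cross-section (5.27 mm from the nearest boundary).

outside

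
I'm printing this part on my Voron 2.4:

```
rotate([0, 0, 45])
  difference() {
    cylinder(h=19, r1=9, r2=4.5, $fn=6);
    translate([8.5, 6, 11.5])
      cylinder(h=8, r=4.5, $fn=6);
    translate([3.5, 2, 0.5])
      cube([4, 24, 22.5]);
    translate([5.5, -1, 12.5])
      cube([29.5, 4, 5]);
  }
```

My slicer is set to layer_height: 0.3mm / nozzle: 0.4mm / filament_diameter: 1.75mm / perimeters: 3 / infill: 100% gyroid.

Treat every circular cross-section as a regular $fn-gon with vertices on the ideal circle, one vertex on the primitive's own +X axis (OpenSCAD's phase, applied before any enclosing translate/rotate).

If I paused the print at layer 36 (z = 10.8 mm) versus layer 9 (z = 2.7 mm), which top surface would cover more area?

Layer 36 (z = 10.8): the cone contributes a regular 6-gon of circumradius 6.442 (interpolated between r1=9 and r2=4.5 at t=0.568) (area = (6/2)·6.442²·sin(360°/6) = 107.82 mm²); the cylinder at (8.5, 6) does not reach this height (z outside [11.5, 19.5]); the 4×24 cube at (3.5, 2) contributes its full rectangle (area 96.00 mm²); the cube at (5.5, -1) is not intersected at this z (z outside [12.5, 17.5]); After the difference (first − rest): starting from the cone (107.82 mm²), the 4×24 cube at (3.5, 2) partially overlaps it — only the 2.77 mm² overlap (of its 96.00 mm²) is removed, clipping the outline — area = 105.06 mm²; (rotated 45° about Z; rotation is an isometry so areas/perimeters/island counts are preserved). So its area = 105.06 mm². Layer 9 (z = 2.7): the cone contributes a regular 6-gon of circumradius 8.361 (interpolated between r1=9 and r2=4.5 at t=0.142) (area = (6/2)·8.361²·sin(360°/6) = 181.60 mm²); the cylinder at (8.5, 6) is not intersected at this z (z outside [11.5, 19.5]); the cube at (3.5, 2) is present — its section is the full 4×24 rectangle (area 96.00 mm²); the cube at (5.5, -1) is absent (z outside [12.5, 17.5]); Subtracting the remaining from the first: starting from the cone (181.60 mm²), the 4×24 cube at (3.5, 2) partially overlaps it — only the 11.49 mm² overlap (of its 96.00 mm²) is removed, clipping the outline — area = 170.11 mm²; (rotated 45° about Z; rotation is an isometry so areas/perimeters/island counts are preserved). So its area = 170.11 mm². Layer 9 is larger (170.11 vs 105.06 mm²).

layer 9 (z = 2.7 mm)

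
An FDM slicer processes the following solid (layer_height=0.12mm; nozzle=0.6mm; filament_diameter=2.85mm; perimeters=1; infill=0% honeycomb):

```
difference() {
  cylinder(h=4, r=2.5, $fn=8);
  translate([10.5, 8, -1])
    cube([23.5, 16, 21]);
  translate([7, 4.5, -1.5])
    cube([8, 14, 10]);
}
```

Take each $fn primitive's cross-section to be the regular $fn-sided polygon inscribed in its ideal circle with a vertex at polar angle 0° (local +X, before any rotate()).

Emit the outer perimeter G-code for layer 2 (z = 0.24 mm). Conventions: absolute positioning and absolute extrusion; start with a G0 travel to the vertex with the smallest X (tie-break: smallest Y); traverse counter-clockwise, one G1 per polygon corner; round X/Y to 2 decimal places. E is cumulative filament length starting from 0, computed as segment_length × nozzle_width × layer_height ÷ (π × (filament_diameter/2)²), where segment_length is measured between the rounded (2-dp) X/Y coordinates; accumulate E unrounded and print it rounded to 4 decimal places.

G0 X-2.50 Y0.00 Z0.24
G1 X-1.77 Y-1.77 E0.0216
G1 X0.00 Y-2.50 E0.0432
G1 X1.77 Y-1.77 E0.0648
G1 X2.50 Y0.00 E0.0864
G1 X1.77 Y1.77 E0.1080
G1 X0.00 Y2.50 E0.1297
G1 X-1.77 Y1.77 E0.1513
G1 X-2.50 Y0.00 E0.1729

At z = 0.24 mm: the r=2.5 cylinder contributes a regular 8-gon of circumradius 2.5; the cube at (10.5, 8) (footprint 23.5×16) is included at this height; the 8×14 cube at (7, 4.5) contributes its full rectangle; After the difference (first − rest): starting from the r=2.5 cylinder, the 23.5×16 cube at (10.5, 8) misses the remaining region (no effect); the 8×14 cube at (7, 4.5) misses the remaining region (no effect) — 1 connected region. The outline is a single polygon with 8 vertices. Extrusion per mm of travel: 0.6 × 0.12 / (π × 1.425²) = 0.011286. Accumulating E over each segment gives final E = 0.1729.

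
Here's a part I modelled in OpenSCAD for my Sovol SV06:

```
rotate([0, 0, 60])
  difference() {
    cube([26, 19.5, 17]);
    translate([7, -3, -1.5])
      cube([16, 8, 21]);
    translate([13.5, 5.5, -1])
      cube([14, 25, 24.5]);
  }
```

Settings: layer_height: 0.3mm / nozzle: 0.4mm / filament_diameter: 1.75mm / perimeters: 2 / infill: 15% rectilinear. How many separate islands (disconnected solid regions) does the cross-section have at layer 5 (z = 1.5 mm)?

At z = 1.5 mm: the 26×19.5 cube contributes its full rectangle; the cube at (7, -3) is present — its section is the full 16×8 rectangle; the cube at (13.5, 5.5) (footprint 14×25) is included at this height; Taking the first minus the rest: starting from the 26×19.5 cube, the 16×8 cube at (7, -3) partially overlaps it — only the 80.00 mm² overlap (of its 128.00 mm²) is removed, clipping the outline; the 14×25 cube at (13.5, 5.5) partially overlaps it — only the 175.00 mm² overlap (of its 350.00 mm²) is removed, clipping the outline — 1 connected region; (rotated 60° about Z; rotation is an isometry so areas/perimeters/island counts are preserved). Overall, the cross-section is a single solid region. Island count = 1.

1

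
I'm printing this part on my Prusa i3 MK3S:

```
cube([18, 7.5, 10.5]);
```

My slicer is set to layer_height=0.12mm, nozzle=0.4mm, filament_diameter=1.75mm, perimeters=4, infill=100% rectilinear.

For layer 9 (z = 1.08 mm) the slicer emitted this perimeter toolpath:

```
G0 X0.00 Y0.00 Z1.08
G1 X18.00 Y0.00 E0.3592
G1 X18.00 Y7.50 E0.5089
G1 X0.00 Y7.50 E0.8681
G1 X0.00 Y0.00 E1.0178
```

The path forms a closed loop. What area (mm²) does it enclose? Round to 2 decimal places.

Apply the shoelace formula to the sequence of (X, Y) vertices; enclosed area = 135.00 mm².

135.00 mm²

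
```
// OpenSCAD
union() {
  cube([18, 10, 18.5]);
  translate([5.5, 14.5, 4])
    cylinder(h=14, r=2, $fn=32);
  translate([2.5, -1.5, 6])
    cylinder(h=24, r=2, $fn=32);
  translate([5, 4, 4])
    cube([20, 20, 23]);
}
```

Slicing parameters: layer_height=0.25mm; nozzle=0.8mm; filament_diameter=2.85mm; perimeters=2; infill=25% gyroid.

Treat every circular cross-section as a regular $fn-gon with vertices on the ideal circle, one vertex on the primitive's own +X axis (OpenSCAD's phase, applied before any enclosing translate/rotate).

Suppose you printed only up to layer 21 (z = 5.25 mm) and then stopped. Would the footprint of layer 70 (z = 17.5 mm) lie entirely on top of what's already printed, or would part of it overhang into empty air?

Compare the two slices. At z = 5.25: the 18×10 cube contributes its full rectangle (area 180.00 mm²); the r=2 cylinder at (5.5, 14.5) gives a regular 32-gon of circumradius 2 (constant along its height) (area = (32/2)·2.000²·sin(360°/32) = 12.49 mm²); the cylinder at (2.5, -1.5) does not reach this height (z outside [6, 30]); the cube at (5, 4) (footprint 20×20) is included at this height (area 400.00 mm²); Taking the union: the regions partially overlap — summed areas 592.49 mm² minus the doubly-counted overlap 86.22 mm² gives 506.27 mm² — area = 506.27 mm². At z = 17.5: the cube is present — its section is the full 18×10 rectangle (area 180.00 mm²); the r=2 cylinder at (5.5, 14.5) gives a regular 32-gon of circumradius 2 (constant along its height) (area = (32/2)·2.000²·sin(360°/32) = 12.49 mm²); the r=2 cylinder at (2.5, -1.5) gives a regular 32-gon of circumradius 2 (constant along its height) (area = (32/2)·2.000²·sin(360°/32) = 12.49 mm²); the 20×20 cube at (5, 4) contributes its full rectangle (area 400.00 mm²); Merging all regions: the regions partially overlap — summed areas 604.97 mm² minus the doubly-counted overlap 87.10 mm² gives 517.87 mm² — area = 517.87 mm². Checking containment: at z = 17.5 the cross-section extends beyond the z = 5.25 cross-section by about 11.60 mm².

part overhangs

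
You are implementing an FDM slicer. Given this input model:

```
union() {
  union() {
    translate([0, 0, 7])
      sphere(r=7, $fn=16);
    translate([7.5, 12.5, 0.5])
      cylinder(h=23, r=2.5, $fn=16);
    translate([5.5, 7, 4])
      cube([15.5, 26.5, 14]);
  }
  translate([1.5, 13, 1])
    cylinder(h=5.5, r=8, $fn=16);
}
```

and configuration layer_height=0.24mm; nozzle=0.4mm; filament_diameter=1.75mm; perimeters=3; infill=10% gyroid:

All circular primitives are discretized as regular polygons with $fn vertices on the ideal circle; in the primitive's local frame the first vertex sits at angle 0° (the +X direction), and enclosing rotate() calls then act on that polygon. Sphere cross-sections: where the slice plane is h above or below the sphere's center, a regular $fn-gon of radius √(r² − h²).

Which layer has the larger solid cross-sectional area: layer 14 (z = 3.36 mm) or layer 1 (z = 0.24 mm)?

Layer 14 (z = 3.36): the r=7 sphere contributes a regular 16-gon of circumradius √(7²−3.64²) = 5.979 (area = (16/2)·5.979²·sin(360°/16) = 109.45 mm²); the r=2.5 cylinder at (7.5, 12.5) contributes a regular 16-gon of circumradius 2.5 (area = (16/2)·2.500²·sin(360°/16) = 19.13 mm²); the cube at (5.5, 7) is not intersected at this z (z outside [4, 18]); Combining (union): the 2 present regions are separate (no shared area or edge), so areas and boundary lengths simply add and each stays a separate island — area = 128.58 mm²; the cylinder at (1.5, 13): section is a regular 16-gon, circumradius r=8 (area = (16/2)·8.000²·sin(360°/16) = 195.93 mm²); Taking the union: the regions partially overlap — summed areas 324.52 mm² minus the doubly-counted overlap 19.70 mm² gives 304.82 mm² — area = 304.82 mm². So its area = 304.82 mm². Layer 1 (z = 0.24): the r=7 sphere slices to a regular 16-gon of circumradius 1.817 (√(r²−h²) with h=6.76 from center) (area = (16/2)·1.817²·sin(360°/16) = 10.11 mm²); the cylinder at (7.5, 12.5) is not intersected at this z (z outside [0.5, 23.5]); the cube at (5.5, 7) does not reach this height (z outside [4, 18]); Combining (union): only the r=7 sphere is present, so the union is just that shape — area = 10.11 mm²; the cylinder at (1.5, 13) does not reach this height (z outside [1, 6.5]); Combining (union): only the result so far is present, so the union is just that shape — area = 10.11 mm². So its area = 10.11 mm². Layer 14 is larger (304.82 vs 10.11 mm²).

layer 14 (z = 3.36 mm)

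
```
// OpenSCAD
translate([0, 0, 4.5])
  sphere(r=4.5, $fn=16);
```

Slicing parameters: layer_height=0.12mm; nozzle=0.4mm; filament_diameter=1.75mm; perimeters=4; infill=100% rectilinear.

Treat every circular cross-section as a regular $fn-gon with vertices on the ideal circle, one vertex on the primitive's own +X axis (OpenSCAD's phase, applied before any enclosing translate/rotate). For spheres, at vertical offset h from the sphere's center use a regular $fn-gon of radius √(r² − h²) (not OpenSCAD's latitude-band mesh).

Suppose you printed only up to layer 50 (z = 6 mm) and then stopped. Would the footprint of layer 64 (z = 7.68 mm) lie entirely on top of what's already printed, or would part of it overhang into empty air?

Compare the two slices. At z = 6: the sphere: section is a regular 16-gon, circumradius = √(r²−h²) = √(4.5²−1.5²) = 4.243 (area = (16/2)·4.243²·sin(360°/16) = 55.11 mm²). At z = 7.68: the r=4.5 sphere slices to a regular 16-gon of circumradius 3.184 (√(r²−h²) with h=3.18 from center) (area = (16/2)·3.184²·sin(360°/16) = 31.04 mm²). Checking containment: the cross-section at z = 7.68 is a subset of the cross-section at z = 6.

entirely on top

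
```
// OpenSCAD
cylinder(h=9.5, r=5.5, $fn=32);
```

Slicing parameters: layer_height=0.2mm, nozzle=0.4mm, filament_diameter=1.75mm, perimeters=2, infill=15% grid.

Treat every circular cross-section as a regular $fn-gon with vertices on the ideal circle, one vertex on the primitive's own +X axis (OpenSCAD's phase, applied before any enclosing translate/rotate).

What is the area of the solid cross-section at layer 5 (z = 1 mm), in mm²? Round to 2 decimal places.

At z = 1 mm: the cylinder: section is a regular 32-gon, circumradius r=5.5 (area = (32/2)·5.500²·sin(360°/32) = 94.42 mm²). Overall, the cross-section is a single solid region. Net area = 94.42 mm².

94.42 mm²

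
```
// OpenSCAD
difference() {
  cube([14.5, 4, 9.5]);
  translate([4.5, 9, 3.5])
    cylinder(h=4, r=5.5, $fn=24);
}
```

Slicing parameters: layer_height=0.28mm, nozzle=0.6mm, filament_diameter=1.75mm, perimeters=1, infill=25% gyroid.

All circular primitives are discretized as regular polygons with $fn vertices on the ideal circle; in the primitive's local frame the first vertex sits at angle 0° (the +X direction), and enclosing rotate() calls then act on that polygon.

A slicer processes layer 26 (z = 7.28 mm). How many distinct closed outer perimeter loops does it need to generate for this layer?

1

At z = 7.28 mm: the cube (footprint 14.5×4) is included at this height; the r=5.5 cylinder at (4.5, 9) contributes a regular 24-gon of circumradius 5.5; Taking the first minus the rest: starting from the 14.5×4 cube, the r=5.5 cylinder at (4.5, 9) partially overlaps it — only the 1.39 mm² overlap (of its 93.95 mm²) is removed, clipping the outline — 1 connected region. The result has 1 disconnected region.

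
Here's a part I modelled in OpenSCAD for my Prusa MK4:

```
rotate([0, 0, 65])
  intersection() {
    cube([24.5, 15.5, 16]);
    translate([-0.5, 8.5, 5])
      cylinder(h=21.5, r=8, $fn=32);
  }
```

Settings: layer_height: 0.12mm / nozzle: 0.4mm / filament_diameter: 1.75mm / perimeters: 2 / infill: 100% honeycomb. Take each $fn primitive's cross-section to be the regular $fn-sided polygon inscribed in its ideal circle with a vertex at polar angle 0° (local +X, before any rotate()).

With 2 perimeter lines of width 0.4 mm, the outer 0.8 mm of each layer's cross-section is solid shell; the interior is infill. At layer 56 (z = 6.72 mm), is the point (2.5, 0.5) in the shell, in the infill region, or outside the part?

outside

At z = 6.72 mm: the cube (footprint 24.5×15.5) is included at this height; the r=8 cylinder at (-0.5, 8.5) gives a regular 32-gon of circumradius 8 (constant along its height); After intersecting: the r=8 cylinder at (-0.5, 8.5) partially overlaps the 24.5×15.5 cube; clipping to the common part keeps 89.89 mm² — 1 connected region; (rotated 65° about Z; rotation is an isometry so areas/perimeters/island counts are preserved). Overall, the cross-section is a single solid region. Undo the 65° rotation: the query point maps to (1.510, -2.054) in the un-rotated model frame. The nearest boundary edge runs (2.56, 1.11)→(1.06, 0.65); distance from the point to it = 2.75 mm. The point is not inside any of the regions above, so it lies outside the cross-section (2.75 mm from the nearest boundary).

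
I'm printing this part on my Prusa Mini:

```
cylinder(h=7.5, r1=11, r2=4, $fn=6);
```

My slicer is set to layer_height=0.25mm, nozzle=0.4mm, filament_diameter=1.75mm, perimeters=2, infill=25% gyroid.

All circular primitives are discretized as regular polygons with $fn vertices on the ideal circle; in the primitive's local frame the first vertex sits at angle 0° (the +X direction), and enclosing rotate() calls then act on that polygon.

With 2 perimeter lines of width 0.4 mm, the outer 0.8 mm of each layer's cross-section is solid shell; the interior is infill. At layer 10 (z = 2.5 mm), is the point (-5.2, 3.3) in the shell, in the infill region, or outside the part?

infill

At z = 2.5 mm: the cone (r1=11→r2=4) has section circumradius 8.667 here — a regular 6-gon. Overall, the cross-section is a single solid region. The nearest boundary edge runs (-4.33, 7.51)→(-8.67, 0.00); distance from the point to it = 1.35 mm. The point is inside the cross-section and 1.35 mm from the nearest boundary — more than the 0.8 mm shell width (2 × 0.4), so it's in the infill interior.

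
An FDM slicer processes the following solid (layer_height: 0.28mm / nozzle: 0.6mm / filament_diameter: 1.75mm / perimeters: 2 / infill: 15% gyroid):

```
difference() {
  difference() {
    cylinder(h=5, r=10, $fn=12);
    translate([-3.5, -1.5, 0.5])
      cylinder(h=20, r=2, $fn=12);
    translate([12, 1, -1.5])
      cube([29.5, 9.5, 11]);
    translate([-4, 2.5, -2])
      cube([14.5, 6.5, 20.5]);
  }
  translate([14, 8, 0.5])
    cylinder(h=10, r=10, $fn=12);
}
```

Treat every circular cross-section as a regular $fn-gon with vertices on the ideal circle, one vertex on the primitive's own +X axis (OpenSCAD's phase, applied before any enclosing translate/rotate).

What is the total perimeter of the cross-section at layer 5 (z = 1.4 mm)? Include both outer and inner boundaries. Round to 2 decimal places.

At z = 1.4 mm: the r=10 cylinder contributes a regular 12-gon of circumradius 10 (perimeter = 2·12·10.000·sin(180°/12) = 62.12 mm); the cylinder at (-3.5, -1.5): section is a regular 12-gon, circumradius r=2 (perimeter = 2·12·2.000·sin(180°/12) = 12.42 mm); the cube at (12, 1) is present — its section is the full 29.5×9.5 rectangle (perimeter 78.00 mm); the cube at (-4, 2.5) (footprint 14.5×6.5) is included at this height (perimeter 42.00 mm); Subtracting the remaining from the first: starting from the r=10 cylinder, the r=2 cylinder at (-3.5, -1.5) lies wholly inside it (removes its full 12.00 mm² and its 12.42 mm outline becomes a hole wall); the 29.5×9.5 cube at (12, 1) misses the remaining region (no effect); the 14.5×6.5 cube at (-4, 2.5) partially overlaps it — only the 74.96 mm² overlap (of its 94.25 mm²) is removed, clipping the outline — boundary (outer + 1 inner loop) = 92.41 mm; the r=10 cylinder at (14, 8) gives a regular 12-gon of circumradius 10 (constant along its height) (perimeter = 2·12·10.000·sin(180°/12) = 62.12 mm); Taking the first minus the rest: starting from the result so far, the r=10 cylinder at (14, 8) partially overlaps it — only the 7.34 mm² overlap (of its 300.00 mm²) is removed, clipping the outline — boundary (outer + 1 inner loop) = 90.70 mm. Overall, the cross-section has 2 separate islands and 1 hole. Total boundary length (outer + inner) = 90.70 mm.

90.70 mm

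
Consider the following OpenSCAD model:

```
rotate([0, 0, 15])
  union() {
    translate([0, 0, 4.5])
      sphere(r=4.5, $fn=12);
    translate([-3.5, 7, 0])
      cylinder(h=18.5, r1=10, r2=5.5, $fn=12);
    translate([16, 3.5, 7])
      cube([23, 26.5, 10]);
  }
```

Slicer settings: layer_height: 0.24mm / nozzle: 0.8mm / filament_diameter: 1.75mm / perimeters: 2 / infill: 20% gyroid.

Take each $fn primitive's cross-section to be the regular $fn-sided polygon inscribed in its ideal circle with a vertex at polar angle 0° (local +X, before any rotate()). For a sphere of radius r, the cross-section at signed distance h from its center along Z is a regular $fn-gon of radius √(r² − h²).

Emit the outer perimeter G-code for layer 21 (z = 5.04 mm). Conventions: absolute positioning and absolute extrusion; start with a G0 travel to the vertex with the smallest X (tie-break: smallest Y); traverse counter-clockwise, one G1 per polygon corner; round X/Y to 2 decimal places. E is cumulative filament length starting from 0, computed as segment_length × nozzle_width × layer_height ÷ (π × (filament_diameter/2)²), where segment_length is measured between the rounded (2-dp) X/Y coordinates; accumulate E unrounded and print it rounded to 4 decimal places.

At z = 5.04 mm: the r=4.5 sphere contributes a regular 12-gon of circumradius √(4.5²−0.54²) = 4.467; the cone at (-3.5, 7) (r1=10→r2=5.5) has section circumradius 8.774 here — a regular 12-gon; the cube at (16, 3.5) does not reach this height (z outside [7, 17]); Combining (union): the regions partially overlap (shared area 33.08 mm²), so overlapping operands fuse into one piece — 1 connected region; (whole slice rotated 15° about Z — lengths, areas and connectivity unchanged). The outline is a single polygon with 19 vertices. Extrusion per mm of travel: 0.8 × 0.24 / (π × 0.875²) = 0.079824. Accumulating E over each segment gives final E = 4.7829.

G0 X-13.67 Y3.58 Z5.04
G1 X-11.40 Y-0.35 E0.3623
G1 X-7.46 Y-2.62 E0.7253
G1 X-3.47 Y-2.62 E1.0438
G1 X-3.16 Y-3.16 E1.0935
G1 X-1.16 Y-4.32 E1.2780
G1 X1.16 Y-4.32 E1.4632
G1 X3.16 Y-3.16 E1.6478
G1 X4.32 Y-1.16 E1.8323
G1 X4.32 Y1.16 E2.0175
G1 X3.16 Y3.16 E2.2021
G1 X3.07 Y3.21 E2.2103
G1 X3.28 Y3.58 E2.2443
G1 X3.28 Y8.13 E2.6075
G1 X1.01 Y12.06 E2.9697
G1 X-2.92 Y14.33 E3.3320
G1 X-7.46 Y14.33 E3.6944
G1 X-11.40 Y12.06 E4.0574
G1 X-13.67 Y8.13 E4.4197
G1 X-13.67 Y3.58 E4.7829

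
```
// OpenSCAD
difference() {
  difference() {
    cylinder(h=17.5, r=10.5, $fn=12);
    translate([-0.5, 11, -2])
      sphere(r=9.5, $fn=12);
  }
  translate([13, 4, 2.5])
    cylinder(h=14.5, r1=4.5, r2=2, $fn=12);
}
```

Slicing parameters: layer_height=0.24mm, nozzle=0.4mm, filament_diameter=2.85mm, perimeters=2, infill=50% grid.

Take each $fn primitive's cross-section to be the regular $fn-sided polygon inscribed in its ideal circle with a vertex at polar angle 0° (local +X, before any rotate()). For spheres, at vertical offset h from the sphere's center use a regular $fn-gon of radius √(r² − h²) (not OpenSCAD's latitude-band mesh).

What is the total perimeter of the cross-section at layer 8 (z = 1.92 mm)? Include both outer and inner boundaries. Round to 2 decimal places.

At z = 1.92 mm: the r=10.5 cylinder contributes a regular 12-gon of circumradius 10.5 (perimeter = 2·12·10.500·sin(180°/12) = 65.22 mm); the r=9.5 sphere at (-0.5, 11) slices to a regular 12-gon of circumradius 8.654 (√(r²−h²) with h=3.92 from center) (perimeter = 2·12·8.654·sin(180°/12) = 53.75 mm); Taking the first minus the rest: starting from the r=10.5 cylinder, the r=9.5 sphere at (-0.5, 11) partially overlaps it — only the 80.90 mm² overlap (of its 224.65 mm²) is removed, clipping the outline — boundary = 66.27 mm; the cone at (13, 4) does not reach this height (z outside [2.5, 17]); Subtracting the remaining from the first: none of the subtracted shapes is present at this height, so that combined region is unchanged — boundary = 66.27 mm. Overall, the cross-section is a single solid region. Total boundary length (outer) = 66.27 mm.

66.27 mm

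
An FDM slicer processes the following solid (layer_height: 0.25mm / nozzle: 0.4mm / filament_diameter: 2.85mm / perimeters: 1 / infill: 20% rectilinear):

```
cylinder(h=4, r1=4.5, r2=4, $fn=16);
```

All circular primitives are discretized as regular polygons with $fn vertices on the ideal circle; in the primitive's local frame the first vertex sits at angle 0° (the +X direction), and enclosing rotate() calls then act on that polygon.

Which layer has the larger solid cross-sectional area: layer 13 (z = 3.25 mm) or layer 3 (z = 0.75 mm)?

layer 3 (z = 0.75 mm)

Layer 13 (z = 3.25): the cone contributes a regular 16-gon of circumradius 4.094 (interpolated between r1=4.5 and r2=4 at t=0.812) (area = (16/2)·4.094²·sin(360°/16) = 51.31 mm²). So its area = 51.31 mm². Layer 3 (z = 0.75): the cone: at t=0.188 of its height the radius interpolates to r₁+(r₂−r₁)t = 4.406, giving a regular 16-gon of that circumradius (area = (16/2)·4.406²·sin(360°/16) = 59.44 mm²). So its area = 59.44 mm². Layer 3 is larger (59.44 vs 51.31 mm²).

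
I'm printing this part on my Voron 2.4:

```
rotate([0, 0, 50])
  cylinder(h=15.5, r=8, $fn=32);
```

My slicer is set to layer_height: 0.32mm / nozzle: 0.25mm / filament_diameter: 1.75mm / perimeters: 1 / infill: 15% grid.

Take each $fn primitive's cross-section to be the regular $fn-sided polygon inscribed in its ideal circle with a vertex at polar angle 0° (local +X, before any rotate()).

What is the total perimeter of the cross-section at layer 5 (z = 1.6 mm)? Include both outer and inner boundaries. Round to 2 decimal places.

50.18 mm

At z = 1.6 mm: the r=8 cylinder gives a regular 32-gon of circumradius 8 (constant along its height) (perimeter = 2·32·8.000·sin(180°/32) = 50.18 mm); (rotated 50° about Z; rotation is an isometry so areas/perimeters/island counts are preserved). Overall, the cross-section is a single solid region. Total boundary length (outer) = 50.18 mm.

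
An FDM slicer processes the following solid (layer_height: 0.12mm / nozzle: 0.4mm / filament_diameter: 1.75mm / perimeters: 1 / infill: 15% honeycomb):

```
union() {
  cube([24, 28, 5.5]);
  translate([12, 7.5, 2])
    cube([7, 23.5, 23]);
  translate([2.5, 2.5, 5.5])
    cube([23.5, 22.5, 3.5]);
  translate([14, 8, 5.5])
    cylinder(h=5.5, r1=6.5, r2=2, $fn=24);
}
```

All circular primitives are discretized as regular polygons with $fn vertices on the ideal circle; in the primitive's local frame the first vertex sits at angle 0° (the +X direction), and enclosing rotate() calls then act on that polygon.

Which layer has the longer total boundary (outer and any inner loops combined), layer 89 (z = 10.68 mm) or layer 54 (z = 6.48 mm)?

Layer 89 (z = 10.68): the cube is absent (z outside [0, 5.5]); the cube at (12, 7.5) (footprint 7×23.5) is included at this height (perimeter 61.00 mm); the cube at (2.5, 2.5) is not intersected at this z (z outside [5.5, 9]); the cone at (14, 8): at t=0.942 of its height the radius interpolates to r₁+(r₂−r₁)t = 2.262, giving a regular 24-gon of that circumradius (perimeter = 2·24·2.262·sin(180°/24) = 14.17 mm); Merging all regions: the regions partially overlap (shared area 9.89 mm²), so the edge portions inside another operand are dropped and the merged outline is re-measured after clipping — boundary = 62.93 mm. So its perimeter = 62.93 mm. Layer 54 (z = 6.48): the cube is not intersected at this z (z outside [0, 5.5]); the cube at (12, 7.5) (footprint 7×23.5) is included at this height (perimeter 61.00 mm); the cube at (2.5, 2.5) (footprint 23.5×22.5) is included at this height (perimeter 92.00 mm); the cone at (14, 8) (r1=6.5→r2=2) has section circumradius 5.698 here — a regular 24-gon (perimeter = 2·24·5.698·sin(180°/24) = 35.70 mm); Taking the union: the regions partially overlap (shared area 223.05 mm²), so the edge portions inside another operand are dropped and the merged outline is re-measured after clipping — boundary = 104.03 mm. So its perimeter = 104.03 mm. Layer 54 is larger (104.03 vs 62.93 mm).

layer 54 (z = 6.48 mm)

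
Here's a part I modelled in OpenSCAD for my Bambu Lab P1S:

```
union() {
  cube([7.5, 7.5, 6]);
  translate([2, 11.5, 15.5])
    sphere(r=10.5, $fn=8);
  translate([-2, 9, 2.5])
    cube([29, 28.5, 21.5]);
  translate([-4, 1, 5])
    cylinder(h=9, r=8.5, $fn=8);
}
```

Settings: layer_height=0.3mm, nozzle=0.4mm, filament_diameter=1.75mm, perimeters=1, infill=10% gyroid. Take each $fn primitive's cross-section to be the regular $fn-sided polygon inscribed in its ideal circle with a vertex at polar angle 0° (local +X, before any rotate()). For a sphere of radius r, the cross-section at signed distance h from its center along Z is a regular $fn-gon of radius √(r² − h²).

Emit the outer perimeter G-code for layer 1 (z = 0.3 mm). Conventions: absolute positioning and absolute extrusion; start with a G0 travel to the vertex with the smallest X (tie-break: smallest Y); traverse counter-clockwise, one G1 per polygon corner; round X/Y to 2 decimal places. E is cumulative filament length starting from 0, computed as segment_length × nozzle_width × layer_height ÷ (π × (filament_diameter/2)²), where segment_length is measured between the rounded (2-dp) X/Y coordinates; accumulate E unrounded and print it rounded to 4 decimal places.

G0 X0.00 Y0.00 Z0.30
G1 X7.50 Y0.00 E0.3742
G1 X7.50 Y7.50 E0.7484
G1 X0.00 Y7.50 E1.1225
G1 X0.00 Y0.00 E1.4967

At z = 0.3 mm: the cube is present — its section is the full 7.5×7.5 rectangle; the sphere at (2, 11.5) is not intersected at this z (|z−center|=15.200 > r=10.5); the cube at (-2, 9) does not reach this height (z outside [2.5, 24]); the cylinder at (-4, 1) is absent (z outside [5, 14]); Combining (union): only the 7.5×7.5 cube is present, so the union is just that shape — 1 connected region. The outline is a single polygon with 4 vertices. Extrusion per mm of travel: 0.4 × 0.3 / (π × 0.875²) = 0.049890. Accumulating E over each segment gives final E = 1.4967.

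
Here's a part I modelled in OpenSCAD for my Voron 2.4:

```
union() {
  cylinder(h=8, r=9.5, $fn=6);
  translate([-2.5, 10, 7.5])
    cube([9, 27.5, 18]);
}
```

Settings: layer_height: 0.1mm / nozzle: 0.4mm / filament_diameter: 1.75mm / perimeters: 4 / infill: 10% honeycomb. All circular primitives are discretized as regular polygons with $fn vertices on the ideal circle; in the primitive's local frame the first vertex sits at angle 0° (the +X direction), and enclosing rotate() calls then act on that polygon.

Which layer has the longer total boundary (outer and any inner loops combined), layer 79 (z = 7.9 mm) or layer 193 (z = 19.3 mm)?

layer 79 (z = 7.9 mm)

Layer 79 (z = 7.9): the cylinder: section is a regular 6-gon, circumradius r=9.5 (perimeter = 2·6·9.500·sin(180°/6) = 57.00 mm); the cube at (-2.5, 10) is present — its section is the full 9×27.5 rectangle (perimeter 73.00 mm); Merging all regions: the 2 present regions are separate (no shared area or edge), so areas and boundary lengths simply add and each stays a separate island — boundary = 130.00 mm. So its perimeter = 130.00 mm. Layer 193 (z = 19.3): the cylinder is absent (z outside [0, 8]); the cube at (-2.5, 10) (footprint 9×27.5) is included at this height (perimeter 73.00 mm); Combining (union): only the 9×27.5 cube at (-2.5, 10) is present, so the union is just that shape — boundary = 73.00 mm. So its perimeter = 73.00 mm. Layer 79 is larger (130.00 vs 73.00 mm).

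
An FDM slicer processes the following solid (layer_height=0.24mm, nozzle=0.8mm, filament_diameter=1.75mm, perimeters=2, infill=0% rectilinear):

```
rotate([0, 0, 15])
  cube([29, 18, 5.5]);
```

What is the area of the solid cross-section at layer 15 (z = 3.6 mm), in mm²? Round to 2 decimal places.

522.00 mm²

At z = 3.6 mm: the cube (footprint 29×18) is included at this height (area 522.00 mm²); (whole slice rotated 15° about Z — lengths, areas and connectivity unchanged). Overall, the cross-section is a single solid region. Net area = 522.00 mm².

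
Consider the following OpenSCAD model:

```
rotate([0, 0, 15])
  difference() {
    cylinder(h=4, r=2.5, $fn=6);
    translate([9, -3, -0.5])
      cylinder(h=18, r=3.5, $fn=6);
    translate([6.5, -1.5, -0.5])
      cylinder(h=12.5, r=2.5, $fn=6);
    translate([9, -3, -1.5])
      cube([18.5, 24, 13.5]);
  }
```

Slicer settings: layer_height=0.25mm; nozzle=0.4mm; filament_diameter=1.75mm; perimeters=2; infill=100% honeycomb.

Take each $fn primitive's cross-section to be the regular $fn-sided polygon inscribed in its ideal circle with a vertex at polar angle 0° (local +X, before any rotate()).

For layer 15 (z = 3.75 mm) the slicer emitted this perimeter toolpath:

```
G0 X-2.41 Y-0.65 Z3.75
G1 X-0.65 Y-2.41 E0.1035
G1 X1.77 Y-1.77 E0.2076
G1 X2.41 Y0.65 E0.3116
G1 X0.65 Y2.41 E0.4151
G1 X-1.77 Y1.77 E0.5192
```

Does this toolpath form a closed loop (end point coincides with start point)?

no

Start point (G0): (-2.41, -0.65). End point (last G1): the path does not return to the start — open.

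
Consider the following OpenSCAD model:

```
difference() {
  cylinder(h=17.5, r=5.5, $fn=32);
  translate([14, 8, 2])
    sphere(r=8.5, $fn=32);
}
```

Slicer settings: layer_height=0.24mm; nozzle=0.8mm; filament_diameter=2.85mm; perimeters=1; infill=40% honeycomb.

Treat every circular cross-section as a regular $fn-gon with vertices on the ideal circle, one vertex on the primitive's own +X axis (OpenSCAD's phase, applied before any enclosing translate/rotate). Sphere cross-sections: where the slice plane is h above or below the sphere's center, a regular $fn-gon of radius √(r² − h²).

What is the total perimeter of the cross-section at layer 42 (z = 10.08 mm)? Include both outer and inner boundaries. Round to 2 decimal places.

At z = 10.08 mm: the r=5.5 cylinder contributes a regular 32-gon of circumradius 5.5 (perimeter = 2·32·5.500·sin(180°/32) = 34.50 mm); the r=8.5 sphere at (14, 8) slices to a regular 32-gon of circumradius 2.639 (√(r²−h²) with h=8.08 from center) (perimeter = 2·32·2.639·sin(180°/32) = 16.55 mm); After the difference (first − rest): starting from the r=5.5 cylinder, the r=8.5 sphere at (14, 8) misses the remaining region (no effect) — boundary = 34.50 mm. Overall, the cross-section is a single solid region. Total boundary length (outer) = 34.50 mm.

34.50 mm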